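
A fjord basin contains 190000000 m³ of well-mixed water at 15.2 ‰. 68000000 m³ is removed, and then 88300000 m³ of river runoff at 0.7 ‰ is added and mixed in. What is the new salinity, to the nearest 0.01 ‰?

Remaining after removal: 122,000,000 m³ at 15.2 ‰ (salt = 1,854,400,000)
After addition: salt = 1,854,400,000 + 88,300,000×0.7 = 1,916,210,000; volume = 210,300,000 m³
S = 1,916,210,000 / 210,300,000 = 9.1118 ‰

9.11 ‰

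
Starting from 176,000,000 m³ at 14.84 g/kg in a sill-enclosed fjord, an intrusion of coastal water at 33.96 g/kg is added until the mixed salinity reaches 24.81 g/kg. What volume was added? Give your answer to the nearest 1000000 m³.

Salt balance: 176,000,000×14.84 + V×33.96 = (176,000,000+V)×24.81
2,611,840,000 + 33.96V = 4,366,560,000 + 24.81V
1,754,720,000 = 9.15V
V = 191,772,677.6 m³

192000000 m³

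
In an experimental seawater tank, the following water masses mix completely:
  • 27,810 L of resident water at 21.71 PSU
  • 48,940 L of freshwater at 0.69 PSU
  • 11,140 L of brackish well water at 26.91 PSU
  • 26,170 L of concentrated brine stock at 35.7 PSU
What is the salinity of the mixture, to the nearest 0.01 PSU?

16.41 PSU

Salt balance:
salt = 27,810×21.71 + 48,940×0.69 + 11,140×26.91 + 26,170×35.7 = 603,755.1 + 33,768.6 + 299,777.4 + 934,269 = 1,871,570.1
volume = 27,810 + 48,940 + 11,140 + 26,170 = 114,060 L
S = 1,871,570.1 / 114,060 = 16.4086 PSU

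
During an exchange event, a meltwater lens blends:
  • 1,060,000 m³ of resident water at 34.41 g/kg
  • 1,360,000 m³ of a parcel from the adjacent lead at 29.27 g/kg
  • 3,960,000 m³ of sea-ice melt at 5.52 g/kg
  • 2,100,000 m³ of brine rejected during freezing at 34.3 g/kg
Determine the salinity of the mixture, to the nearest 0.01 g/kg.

20.07 g/kg

Conserving salt mass:
salt = 1,060,000×34.41 + 1,360,000×29.27 + 3,960,000×5.52 + 2,100,000×34.3 = 36,474,600 + 39,807,200 + 21,859,200 + 72,030,000 = 170,171,000
volume = 1,060,000 + 1,360,000 + 3,960,000 + 2,100,000 = 8,480,000 m³
S = 170,171,000 / 8,480,000 = 20.0673 g/kg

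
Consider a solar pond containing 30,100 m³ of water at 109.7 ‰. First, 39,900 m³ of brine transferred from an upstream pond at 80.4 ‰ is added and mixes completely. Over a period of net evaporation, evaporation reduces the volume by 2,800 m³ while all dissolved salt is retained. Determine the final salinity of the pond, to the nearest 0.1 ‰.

After mixing: salt = 30,100×109.7 + 39,900×80.4 = 6,509,930; volume = 70,000 m³
After evaporation: salt unchanged = 6,509,930; volume = 70,000 − 2,800 = 67,200 m³
S = 6,509,930 / 67,200 = 96.874 ‰

96.9 ‰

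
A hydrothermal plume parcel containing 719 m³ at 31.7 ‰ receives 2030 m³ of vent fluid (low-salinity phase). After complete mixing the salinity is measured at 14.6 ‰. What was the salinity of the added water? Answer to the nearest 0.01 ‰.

8.54 ‰

Salt balance: 719×31.7 + 2,030×S = 2,749×14.6
22,792.3 + 2,030·S = 40,135.4
S = (40,135.4 − 22,792.3) / 2,030 = 8.5434 ‰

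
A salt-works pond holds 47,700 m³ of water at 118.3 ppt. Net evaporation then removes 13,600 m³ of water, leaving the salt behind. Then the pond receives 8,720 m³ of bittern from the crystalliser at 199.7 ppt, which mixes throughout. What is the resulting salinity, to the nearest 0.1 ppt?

172.4 ppt

After evaporation: salt = 47,700×118.3 = 5,642,910; volume = 47,700 − 13,600 = 34,100 m³
After mixing: salt = 5,642,910 + 8,720×199.7 = 7,384,294; volume = 34,100 + 8,720 = 42,820 m³
S = 7,384,294 / 42,820 = 172.4496 ppt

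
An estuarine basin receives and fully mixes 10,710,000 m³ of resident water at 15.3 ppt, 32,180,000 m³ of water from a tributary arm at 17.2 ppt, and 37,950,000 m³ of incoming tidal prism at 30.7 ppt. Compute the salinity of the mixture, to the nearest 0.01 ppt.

Conserving salt mass:
salt = 10,710,000×15.3 + 32,180,000×17.2 + 37,950,000×30.7 = 163,863,000 + 553,496,000 + 1,165,065,000 = 1,882,424,000
volume = 10,710,000 + 32,180,000 + 37,950,000 = 80,840,000 m³
S = 1,882,424,000 / 80,840,000 = 23.2858 ppt

23.29 ppt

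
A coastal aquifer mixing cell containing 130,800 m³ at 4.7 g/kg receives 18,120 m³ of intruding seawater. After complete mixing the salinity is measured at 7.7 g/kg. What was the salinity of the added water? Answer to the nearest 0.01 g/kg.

29.36 g/kg

Salt balance: 130,800×4.7 + 18,120×S = 148,920×7.7
614,760 + 18,120·S = 1,146,684
S = (1,146,684 − 614,760) / 18,120 = 29.3556 g/kg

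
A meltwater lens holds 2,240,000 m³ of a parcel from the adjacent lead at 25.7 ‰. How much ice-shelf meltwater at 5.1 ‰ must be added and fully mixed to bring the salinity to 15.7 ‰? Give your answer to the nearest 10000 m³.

Salt balance: 2,240,000×25.7 + V×5.1 = (2,240,000+V)×15.7
57,568,000 + 5.1V = 35,168,000 + 15.7V
22,400,000 = 10.6V
V = 2,113,207.55 m³

2110000 m³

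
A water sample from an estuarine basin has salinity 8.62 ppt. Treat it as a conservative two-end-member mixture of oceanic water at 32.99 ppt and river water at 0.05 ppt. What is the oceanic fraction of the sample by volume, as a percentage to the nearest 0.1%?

Let g be the oceanic fraction. Salt balance per unit volume:
g×32.99 + (1−g)×0.05 = 8.62
g = (8.62 − 0.05) / (32.99 − 0.05) = 8.57/32.94 = 0.2602

26.0%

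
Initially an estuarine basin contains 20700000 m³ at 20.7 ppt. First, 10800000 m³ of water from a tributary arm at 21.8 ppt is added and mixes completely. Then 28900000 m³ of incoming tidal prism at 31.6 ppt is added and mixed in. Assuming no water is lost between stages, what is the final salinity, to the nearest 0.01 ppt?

26.11 ppt

By conservation of dissolved salt,
Initial salt = 20,700,000×20.7 = 428,490,000
After stage 1: salt = 428,490,000 + 10,800,000×21.8 = 663,930,000; volume = 31,500,000 m³; S = 21.077 ppt
After stage 2: salt = 663,930,000 + 28,900,000×31.6 = 1,577,170,000; volume = 60,400,000 m³
S = 1,577,170,000 / 60,400,000 = 26.1121 ppt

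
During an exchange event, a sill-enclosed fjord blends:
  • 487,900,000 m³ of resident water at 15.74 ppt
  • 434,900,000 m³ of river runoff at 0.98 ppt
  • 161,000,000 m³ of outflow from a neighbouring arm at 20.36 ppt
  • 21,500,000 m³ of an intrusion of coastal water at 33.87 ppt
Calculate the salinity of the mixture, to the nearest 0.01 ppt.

Total salt / total volume:
salt = 487,900,000×15.74 + 434,900,000×0.98 + 161,000,000×20.36 + 21,500,000×33.87 = 7,679,546,000 + 426,202,000 + 3,277,960,000 + 728,205,000 = 12,111,913,000
volume = 487,900,000 + 434,900,000 + 161,000,000 + 21,500,000 = 1,105,300,000 m³
S = 12,111,913,000 / 1,105,300,000 = 10.958 ppt

10.96 ppt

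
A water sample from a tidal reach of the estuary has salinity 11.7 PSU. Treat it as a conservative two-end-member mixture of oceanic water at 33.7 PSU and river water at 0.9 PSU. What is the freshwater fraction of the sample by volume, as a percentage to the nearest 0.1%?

67.1%

Let f be the freshwater fraction. Salt balance per unit volume:
f×0.9 + (1−f)×33.7 = 11.7
f = (33.7 − 11.7) / (33.7 − 0.9) = 22/32.8 = 0.6707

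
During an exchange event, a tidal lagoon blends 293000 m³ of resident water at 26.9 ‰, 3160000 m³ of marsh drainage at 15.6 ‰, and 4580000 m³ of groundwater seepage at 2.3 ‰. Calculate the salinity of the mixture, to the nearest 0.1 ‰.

Salt balance:
salt = 293,000×26.9 + 3,160,000×15.6 + 4,580,000×2.3 = 7,881,700 + 49,296,000 + 10,534,000 = 67,711,700
volume = 293,000 + 3,160,000 + 4,580,000 = 8,033,000 m³
S = 67,711,700 / 8,033,000 = 8.429 ‰

8.4 ‰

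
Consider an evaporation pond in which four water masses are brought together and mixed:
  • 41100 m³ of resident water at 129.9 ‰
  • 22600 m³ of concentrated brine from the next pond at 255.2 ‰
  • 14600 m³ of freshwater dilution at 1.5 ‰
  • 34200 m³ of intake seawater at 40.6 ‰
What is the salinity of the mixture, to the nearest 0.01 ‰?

By conservation of dissolved salt,
salt = 41,100×129.9 + 22,600×255.2 + 14,600×1.5 + 34,200×40.6 = 5,338,890 + 5,767,520 + 21,900 + 1,388,520 = 12,516,830
volume = 41,100 + 22,600 + 14,600 + 34,200 = 112,500 m³
S = 12,516,830 / 112,500 = 111.2607 ‰

111.26 ‰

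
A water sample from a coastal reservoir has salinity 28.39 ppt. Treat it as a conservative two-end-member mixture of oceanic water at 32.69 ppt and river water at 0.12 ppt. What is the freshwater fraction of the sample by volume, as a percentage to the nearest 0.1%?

13.2%

Let f be the freshwater fraction. Salt balance per unit volume:
f×0.12 + (1−f)×32.69 = 28.39
f = (32.69 − 28.39) / (32.69 − 0.12) = 4.3/32.57 = 0.132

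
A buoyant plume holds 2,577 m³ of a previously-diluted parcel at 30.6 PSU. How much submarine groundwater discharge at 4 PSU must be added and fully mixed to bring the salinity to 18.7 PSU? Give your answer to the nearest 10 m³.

Salt balance: 2,577×30.6 + V×4 = (2,577+V)×18.7
78,856.2 + 4V = 48,189.9 + 18.7V
30,666.3 = 14.7V
V = 2,086.14 m³

2090 m³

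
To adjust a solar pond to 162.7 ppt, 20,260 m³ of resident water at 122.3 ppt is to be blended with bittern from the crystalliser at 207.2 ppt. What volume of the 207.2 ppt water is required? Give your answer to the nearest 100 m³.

Salt balance: 20,260×122.3 + V×207.2 = (20,260+V)×162.7
2,477,798 + 207.2V = 3,296,302 + 162.7V
818,504 = 44.5V
V = 18,393.35 m³

18400 m³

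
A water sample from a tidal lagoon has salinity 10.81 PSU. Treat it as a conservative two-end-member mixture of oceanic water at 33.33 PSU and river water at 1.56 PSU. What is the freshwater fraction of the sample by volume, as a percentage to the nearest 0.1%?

Let f be the freshwater fraction. Salt balance per unit volume:
f×1.56 + (1−f)×33.33 = 10.81
f = (33.33 − 10.81) / (33.33 − 1.56) = 22.52/31.77 = 0.7088

70.9%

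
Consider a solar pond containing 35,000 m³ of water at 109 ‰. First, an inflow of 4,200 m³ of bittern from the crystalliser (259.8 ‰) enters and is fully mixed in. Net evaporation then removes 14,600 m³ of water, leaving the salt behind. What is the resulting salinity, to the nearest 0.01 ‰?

After mixing: salt = 35,000×109 + 4,200×259.8 = 4,906,160; volume = 39,200 m³
After evaporation: salt unchanged = 4,906,160; volume = 39,200 − 14,600 = 24,600 m³
S = 4,906,160 / 24,600 = 199.4374 ‰

199.44 ‰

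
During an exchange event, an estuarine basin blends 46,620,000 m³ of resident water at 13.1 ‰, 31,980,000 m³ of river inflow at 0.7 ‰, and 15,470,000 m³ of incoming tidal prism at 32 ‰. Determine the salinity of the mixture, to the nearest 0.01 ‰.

Weighted by volume,
salt = 46,620,000×13.1 + 31,980,000×0.7 + 15,470,000×32 = 610,722,000 + 22,386,000 + 495,040,000 = 1,128,148,000
volume = 46,620,000 + 31,980,000 + 15,470,000 = 94,070,000 m³
S = 1,128,148,000 / 94,070,000 = 11.9926 ‰

11.99 ‰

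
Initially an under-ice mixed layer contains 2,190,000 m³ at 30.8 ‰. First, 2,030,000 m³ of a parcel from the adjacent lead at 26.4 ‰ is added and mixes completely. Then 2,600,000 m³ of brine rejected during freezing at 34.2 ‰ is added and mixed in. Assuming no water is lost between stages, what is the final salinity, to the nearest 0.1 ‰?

Conserving salt mass:
Initial salt = 2,190,000×30.8 = 67,452,000
After stage 1: salt = 67,452,000 + 2,030,000×26.4 = 121,044,000; volume = 4,220,000 m³; S = 28.683 ‰
After stage 2: salt = 121,044,000 + 2,600,000×34.2 = 209,964,000; volume = 6,820,000 m³
S = 209,964,000 / 6,820,000 = 30.7865 ‰

30.8 ‰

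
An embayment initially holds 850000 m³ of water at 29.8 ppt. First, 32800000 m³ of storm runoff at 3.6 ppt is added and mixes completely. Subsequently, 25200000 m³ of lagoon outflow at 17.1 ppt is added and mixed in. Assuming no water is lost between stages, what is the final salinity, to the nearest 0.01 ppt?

9.76 ppt

Mass of salt is conserved:
Initial salt = 850,000×29.8 = 25,330,000
After stage 1: salt = 25,330,000 + 32,800,000×3.6 = 143,410,000; volume = 33,650,000 m³; S = 4.262 ppt
After stage 2: salt = 143,410,000 + 25,200,000×17.1 = 574,330,000; volume = 58,850,000 m³
S = 574,330,000 / 58,850,000 = 9.7592 ppt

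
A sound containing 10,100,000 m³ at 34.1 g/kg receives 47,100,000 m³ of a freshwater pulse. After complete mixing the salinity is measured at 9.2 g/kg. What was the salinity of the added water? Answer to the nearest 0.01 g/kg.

Salt balance: 10,100,000×34.1 + 47,100,000×S = 57,200,000×9.2
344,410,000 + 47,100,000·S = 526,240,000
S = (526,240,000 − 344,410,000) / 47,100,000 = 3.8605 g/kg

3.86 g/kg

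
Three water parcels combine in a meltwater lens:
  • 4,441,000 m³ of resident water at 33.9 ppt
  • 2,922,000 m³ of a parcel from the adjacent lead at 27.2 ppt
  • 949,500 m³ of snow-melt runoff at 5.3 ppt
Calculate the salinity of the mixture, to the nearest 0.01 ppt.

Conserving salt mass:
salt = 4,441,000×33.9 + 2,922,000×27.2 + 949,500×5.3 = 150,549,900 + 79,478,400 + 5,032,350 = 235,060,650
volume = 4,441,000 + 2,922,000 + 949,500 = 8,312,500 m³
S = 235,060,650 / 8,312,500 = 28.278 ppt

28.28 ppt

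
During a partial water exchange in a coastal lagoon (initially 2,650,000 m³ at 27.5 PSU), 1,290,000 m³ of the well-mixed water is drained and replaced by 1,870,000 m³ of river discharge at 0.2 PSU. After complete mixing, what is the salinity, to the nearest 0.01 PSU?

11.69 PSU

Remaining after removal: 1,360,000 m³ at 27.5 PSU (salt = 37,400,000)
After addition: salt = 37,400,000 + 1,870,000×0.2 = 37,774,000; volume = 3,230,000 m³
S = 37,774,000 / 3,230,000 = 11.6947 PSU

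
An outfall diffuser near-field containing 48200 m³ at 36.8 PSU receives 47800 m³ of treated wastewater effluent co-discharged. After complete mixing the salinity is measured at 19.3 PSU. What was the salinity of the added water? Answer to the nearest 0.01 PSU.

1.65 PSU

Salt balance: 48,200×36.8 + 47,800×S = 96,000×19.3
1,773,760 + 47,800·S = 1,852,800
S = (1,852,800 − 1,773,760) / 47,800 = 1.6536 PSU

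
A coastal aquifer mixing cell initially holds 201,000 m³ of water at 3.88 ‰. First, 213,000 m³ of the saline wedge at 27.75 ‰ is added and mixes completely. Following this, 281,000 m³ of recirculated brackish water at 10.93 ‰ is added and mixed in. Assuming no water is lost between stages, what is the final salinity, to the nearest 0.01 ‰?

14.05 ‰

Mass of salt is conserved:
Initial salt = 201,000×3.88 = 779,880
After stage 1: salt = 779,880 + 213,000×27.75 = 6,690,630; volume = 414,000 m³; S = 16.161 ‰
After stage 2: salt = 6,690,630 + 281,000×10.93 = 9,761,960; volume = 695,000 m³
S = 9,761,960 / 695,000 = 14.046 ‰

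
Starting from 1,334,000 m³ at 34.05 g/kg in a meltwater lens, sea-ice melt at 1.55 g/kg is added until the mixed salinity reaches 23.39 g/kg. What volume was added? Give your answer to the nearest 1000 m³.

Salt balance: 1,334,000×34.05 + V×1.55 = (1,334,000+V)×23.39
45,422,700 + 1.55V = 31,202,260 + 23.39V
14,220,440 = 21.84V
V = 651,119.05 m³

651000 m³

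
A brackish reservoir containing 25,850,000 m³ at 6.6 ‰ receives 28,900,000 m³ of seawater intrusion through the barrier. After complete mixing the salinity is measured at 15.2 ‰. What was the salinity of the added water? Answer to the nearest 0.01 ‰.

22.89 ‰

Salt balance: 25,850,000×6.6 + 28,900,000×S = 54,750,000×15.2
170,610,000 + 28,900,000·S = 832,200,000
S = (832,200,000 − 170,610,000) / 28,900,000 = 22.8924 ‰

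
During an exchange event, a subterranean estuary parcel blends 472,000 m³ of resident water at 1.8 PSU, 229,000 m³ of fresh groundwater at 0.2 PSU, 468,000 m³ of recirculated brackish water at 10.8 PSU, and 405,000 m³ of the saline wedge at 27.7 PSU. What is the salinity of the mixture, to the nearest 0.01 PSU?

Weighted by volume,
salt = 472,000×1.8 + 229,000×0.2 + 468,000×10.8 + 405,000×27.7 = 849,600 + 45,800 + 5,054,400 + 11,218,500 = 17,168,300
volume = 472,000 + 229,000 + 468,000 + 405,000 = 1,574,000 m³
S = 17,168,300 / 1,574,000 = 10.9074 PSU

10.91 PSU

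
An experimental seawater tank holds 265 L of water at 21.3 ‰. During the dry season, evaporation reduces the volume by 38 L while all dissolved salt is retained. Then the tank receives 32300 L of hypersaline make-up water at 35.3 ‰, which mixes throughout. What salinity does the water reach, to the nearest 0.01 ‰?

35.23 ‰

After evaporation: salt = 265×21.3 = 5,644.5; volume = 265 − 38 = 227 L
After mixing: salt = 5,644.5 + 32,300×35.3 = 1,145,834.5; volume = 227 + 32,300 = 32,527 L
S = 1,145,834.5 / 32,527 = 35.2272 ‰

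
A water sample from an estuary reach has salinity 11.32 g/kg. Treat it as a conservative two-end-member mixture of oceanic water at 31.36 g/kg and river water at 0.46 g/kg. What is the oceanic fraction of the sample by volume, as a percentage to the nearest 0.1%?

35.1%

Let g be the oceanic fraction. Salt balance per unit volume:
g×31.36 + (1−g)×0.46 = 11.32
g = (11.32 − 0.46) / (31.36 − 0.46) = 10.86/30.9 = 0.3515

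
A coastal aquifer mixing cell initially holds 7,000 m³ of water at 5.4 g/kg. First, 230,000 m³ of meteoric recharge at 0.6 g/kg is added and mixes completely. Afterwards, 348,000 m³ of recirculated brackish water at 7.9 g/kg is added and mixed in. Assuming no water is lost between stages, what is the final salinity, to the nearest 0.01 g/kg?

Salt balance:
Initial salt = 7,000×5.4 = 37,800
After stage 1: salt = 37,800 + 230,000×0.6 = 175,800; volume = 237,000 m³; S = 0.742 g/kg
After stage 2: salt = 175,800 + 348,000×7.9 = 2,925,000; volume = 585,000 m³
S = 2,925,000 / 585,000 = 5 g/kg

5.00 g/kg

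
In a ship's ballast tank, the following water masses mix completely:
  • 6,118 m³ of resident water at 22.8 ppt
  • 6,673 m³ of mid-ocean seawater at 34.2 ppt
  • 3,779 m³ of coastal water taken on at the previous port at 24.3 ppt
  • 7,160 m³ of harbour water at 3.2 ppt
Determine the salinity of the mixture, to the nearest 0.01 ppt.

20.33 ppt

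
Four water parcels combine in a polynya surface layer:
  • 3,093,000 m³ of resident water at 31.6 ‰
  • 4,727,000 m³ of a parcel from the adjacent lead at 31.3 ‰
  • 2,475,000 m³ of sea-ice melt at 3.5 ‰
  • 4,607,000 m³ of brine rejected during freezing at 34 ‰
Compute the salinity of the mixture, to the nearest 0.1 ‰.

27.6 ‰

Total salt / total volume:
salt = 3,093,000×31.6 + 4,727,000×31.3 + 2,475,000×3.5 + 4,607,000×34 = 97,738,800 + 147,955,100 + 8,662,500 + 156,638,000 = 410,994,400
volume = 3,093,000 + 4,727,000 + 2,475,000 + 4,607,000 = 14,902,000 m³
S = 410,994,400 / 14,902,000 = 27.58 ‰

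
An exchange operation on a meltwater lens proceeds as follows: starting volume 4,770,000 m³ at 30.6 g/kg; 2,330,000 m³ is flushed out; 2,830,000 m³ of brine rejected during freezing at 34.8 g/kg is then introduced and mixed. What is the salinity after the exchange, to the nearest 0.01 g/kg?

32.86 g/kg

Remaining after removal: 2,440,000 m³ at 30.6 g/kg (salt = 74,664,000)
After addition: salt = 74,664,000 + 2,830,000×34.8 = 173,148,000; volume = 5,270,000 m³
S = 173,148,000 / 5,270,000 = 32.8554 g/kg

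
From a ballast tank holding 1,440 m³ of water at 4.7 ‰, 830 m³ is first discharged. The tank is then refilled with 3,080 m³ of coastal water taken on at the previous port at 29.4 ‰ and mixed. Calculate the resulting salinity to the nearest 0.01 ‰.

Remaining after removal: 610 m³ at 4.7 ‰ (salt = 2,867)
After addition: salt = 2,867 + 3,080×29.4 = 93,419; volume = 3,690 m³
S = 93,419 / 3,690 = 25.3168 ‰

25.32 ‰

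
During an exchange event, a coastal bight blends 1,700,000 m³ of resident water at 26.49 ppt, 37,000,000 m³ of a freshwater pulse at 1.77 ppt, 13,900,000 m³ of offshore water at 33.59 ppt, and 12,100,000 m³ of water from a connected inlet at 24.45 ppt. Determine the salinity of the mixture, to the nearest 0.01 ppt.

13.50 ppt

Salt balance:
salt = 1,700,000×26.49 + 37,000,000×1.77 + 13,900,000×33.59 + 12,100,000×24.45 = 45,033,000 + 65,490,000 + 466,901,000 + 295,845,000 = 873,269,000
volume = 1,700,000 + 37,000,000 + 13,900,000 + 12,100,000 = 64,700,000 m³
S = 873,269,000 / 64,700,000 = 13.4972 ppt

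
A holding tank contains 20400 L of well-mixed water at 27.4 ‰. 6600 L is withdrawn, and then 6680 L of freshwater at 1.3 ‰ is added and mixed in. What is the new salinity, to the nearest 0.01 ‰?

Remaining after removal: 13,800 L at 27.4 ‰ (salt = 378,120)
After addition: salt = 378,120 + 6,680×1.3 = 386,804; volume = 20,480 L
S = 386,804 / 20,480 = 18.8869 ‰

18.89 ‰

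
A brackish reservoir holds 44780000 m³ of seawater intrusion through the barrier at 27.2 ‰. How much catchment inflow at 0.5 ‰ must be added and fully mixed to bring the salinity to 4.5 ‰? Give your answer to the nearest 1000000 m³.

Salt balance: 44,780,000×27.2 + V×0.5 = (44,780,000+V)×4.5
1,218,016,000 + 0.5V = 201,510,000 + 4.5V
1,016,506,000 = 4V
V = 254,126,500 m³

254000000 m³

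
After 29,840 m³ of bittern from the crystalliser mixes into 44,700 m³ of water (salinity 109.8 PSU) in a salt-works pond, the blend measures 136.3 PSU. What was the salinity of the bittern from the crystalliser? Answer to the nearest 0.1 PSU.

176.0 PSU

Salt balance: 44,700×109.8 + 29,840×S = 74,540×136.3
4,908,060 + 29,840·S = 10,159,802
S = (10,159,802 − 4,908,060) / 29,840 = 175.9967 PSU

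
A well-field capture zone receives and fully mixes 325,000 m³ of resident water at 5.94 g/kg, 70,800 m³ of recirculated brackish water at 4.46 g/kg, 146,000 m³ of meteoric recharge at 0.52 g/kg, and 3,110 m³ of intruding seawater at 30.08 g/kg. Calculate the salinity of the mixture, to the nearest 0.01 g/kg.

4.43 g/kg

Weighted by volume,
salt = 325,000×5.94 + 70,800×4.46 + 146,000×0.52 + 3,110×30.08 = 1,930,500 + 315,768 + 75,920 + 93,548.8 = 2,415,736.8
volume = 325,000 + 70,800 + 146,000 + 3,110 = 544,910 m³
S = 2,415,736.8 / 544,910 = 4.4333 g/kg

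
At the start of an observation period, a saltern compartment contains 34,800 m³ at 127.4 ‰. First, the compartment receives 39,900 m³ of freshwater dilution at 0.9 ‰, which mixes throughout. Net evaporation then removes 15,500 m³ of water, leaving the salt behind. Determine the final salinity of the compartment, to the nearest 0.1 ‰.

75.5 ‰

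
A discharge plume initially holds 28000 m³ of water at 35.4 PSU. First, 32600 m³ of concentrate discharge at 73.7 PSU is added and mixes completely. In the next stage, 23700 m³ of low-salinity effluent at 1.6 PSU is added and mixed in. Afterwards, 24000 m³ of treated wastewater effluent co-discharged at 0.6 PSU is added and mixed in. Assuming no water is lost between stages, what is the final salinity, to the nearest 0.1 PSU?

By conservation of dissolved salt,
Initial salt = 28,000×35.4 = 991,200
After stage 1: salt = 991,200 + 32,600×73.7 = 3,393,820; volume = 60,600 m³; S = 56.004 PSU
After stage 2: salt = 3,393,820 + 23,700×1.6 = 3,431,740; volume = 84,300 m³; S = 40.709 PSU
After stage 3: salt = 3,431,740 + 24,000×0.6 = 3,446,140; volume = 108,300 m³
S = 3,446,140 / 108,300 = 31.8203 PSU

31.8 PSU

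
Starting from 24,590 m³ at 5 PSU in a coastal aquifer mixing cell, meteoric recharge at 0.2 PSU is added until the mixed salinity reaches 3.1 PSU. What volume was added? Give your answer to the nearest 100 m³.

Salt balance: 24,590×5 + V×0.2 = (24,590+V)×3.1
122,950 + 0.2V = 76,229 + 3.1V
46,721 = 2.9V
V = 16,110.69 m³

16100 m³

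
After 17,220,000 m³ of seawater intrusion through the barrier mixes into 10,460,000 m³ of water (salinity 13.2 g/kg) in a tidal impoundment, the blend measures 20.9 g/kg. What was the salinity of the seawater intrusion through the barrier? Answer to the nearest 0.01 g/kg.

25.58 g/kg

Salt balance: 10,460,000×13.2 + 17,220,000×S = 27,680,000×20.9
138,072,000 + 17,220,000·S = 578,512,000
S = (578,512,000 − 138,072,000) / 17,220,000 = 25.5772 g/kg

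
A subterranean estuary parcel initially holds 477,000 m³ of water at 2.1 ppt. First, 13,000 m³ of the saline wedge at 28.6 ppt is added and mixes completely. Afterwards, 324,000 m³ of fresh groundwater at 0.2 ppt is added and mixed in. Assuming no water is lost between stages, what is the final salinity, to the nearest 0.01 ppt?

Salt balance:
Initial salt = 477,000×2.1 = 1,001,700
After stage 1: salt = 1,001,700 + 13,000×28.6 = 1,373,500; volume = 490,000 m³; S = 2.803 ppt
After stage 2: salt = 1,373,500 + 324,000×0.2 = 1,438,300; volume = 814,000 m³
S = 1,438,300 / 814,000 = 1.767 ppt

1.77 ppt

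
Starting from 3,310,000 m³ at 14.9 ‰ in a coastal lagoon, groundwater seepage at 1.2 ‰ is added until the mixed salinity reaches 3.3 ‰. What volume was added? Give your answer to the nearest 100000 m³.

18300000 m³

Salt balance: 3,310,000×14.9 + V×1.2 = (3,310,000+V)×3.3
49,319,000 + 1.2V = 10,923,000 + 3.3V
38,396,000 = 2.1V
V = 18,283,809.52 m³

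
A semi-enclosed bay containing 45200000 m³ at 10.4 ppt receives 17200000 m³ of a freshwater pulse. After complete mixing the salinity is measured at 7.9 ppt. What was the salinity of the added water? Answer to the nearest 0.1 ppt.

1.3 ppt

Salt balance: 45,200,000×10.4 + 17,200,000×S = 62,400,000×7.9
470,080,000 + 17,200,000·S = 492,960,000
S = (492,960,000 − 470,080,000) / 17,200,000 = 1.3302 ppt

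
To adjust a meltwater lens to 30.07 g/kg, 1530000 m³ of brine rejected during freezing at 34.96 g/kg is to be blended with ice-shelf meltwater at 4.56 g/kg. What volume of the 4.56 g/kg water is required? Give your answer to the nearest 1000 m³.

293000 m³

Salt balance: 1,530,000×34.96 + V×4.56 = (1,530,000+V)×30.07
53,488,800 + 4.56V = 46,007,100 + 30.07V
7,481,700 = 25.51V
V = 293,284.99 m³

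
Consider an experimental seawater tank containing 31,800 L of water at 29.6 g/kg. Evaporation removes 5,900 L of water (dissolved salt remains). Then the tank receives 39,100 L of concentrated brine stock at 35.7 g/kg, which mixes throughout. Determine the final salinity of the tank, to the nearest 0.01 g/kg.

35.96 g/kg

After evaporation: salt = 31,800×29.6 = 941,280; volume = 31,800 − 5,900 = 25,900 L
After mixing: salt = 941,280 + 39,100×35.7 = 2,337,150; volume = 25,900 + 39,100 = 65,000 L
S = 2,337,150 / 65,000 = 35.9562 g/kg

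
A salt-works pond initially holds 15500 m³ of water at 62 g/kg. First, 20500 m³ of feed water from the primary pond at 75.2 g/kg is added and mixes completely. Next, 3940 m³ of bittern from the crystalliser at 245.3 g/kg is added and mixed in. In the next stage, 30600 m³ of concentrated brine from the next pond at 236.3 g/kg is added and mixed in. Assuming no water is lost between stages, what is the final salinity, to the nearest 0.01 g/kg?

151.69 g/kg

Total salt / total volume:
Initial salt = 15,500×62 = 961,000
After stage 1: salt = 961,000 + 20,500×75.2 = 2,502,600; volume = 36,000 m³; S = 69.517 g/kg
After stage 2: salt = 2,502,600 + 3,940×245.3 = 3,469,082; volume = 39,940 m³; S = 86.857 g/kg
After stage 3: salt = 3,469,082 + 30,600×236.3 = 10,699,862; volume = 70,540 m³
S = 10,699,862 / 70,540 = 151.685 g/kg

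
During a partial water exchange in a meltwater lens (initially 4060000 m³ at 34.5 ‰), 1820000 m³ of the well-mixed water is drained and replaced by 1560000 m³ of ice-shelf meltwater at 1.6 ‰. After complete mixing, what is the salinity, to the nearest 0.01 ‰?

20.99 ‰

Remaining after removal: 2,240,000 m³ at 34.5 ‰ (salt = 77,280,000)
After addition: salt = 77,280,000 + 1,560,000×1.6 = 79,776,000; volume = 3,800,000 m³
S = 79,776,000 / 3,800,000 = 20.9937 ‰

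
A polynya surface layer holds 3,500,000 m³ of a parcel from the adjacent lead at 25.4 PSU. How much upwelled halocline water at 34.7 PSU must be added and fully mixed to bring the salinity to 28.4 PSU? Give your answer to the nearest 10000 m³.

1670000 m³

Salt balance: 3,500,000×25.4 + V×34.7 = (3,500,000+V)×28.4
88,900,000 + 34.7V = 99,400,000 + 28.4V
10,500,000 = 6.3V
V = 1,666,666.67 m³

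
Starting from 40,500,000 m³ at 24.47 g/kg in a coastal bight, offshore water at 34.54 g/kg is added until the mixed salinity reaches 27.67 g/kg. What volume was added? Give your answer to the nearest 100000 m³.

Salt balance: 40,500,000×24.47 + V×34.54 = (40,500,000+V)×27.67
991,035,000 + 34.54V = 1,120,635,000 + 27.67V
129,600,000 = 6.87V
V = 18,864,628.82 m³

18900000 m³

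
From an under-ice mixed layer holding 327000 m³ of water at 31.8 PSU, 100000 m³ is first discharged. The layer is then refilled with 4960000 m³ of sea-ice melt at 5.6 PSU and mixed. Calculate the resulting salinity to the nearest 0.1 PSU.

6.7 PSU

Remaining after removal: 227,000 m³ at 31.8 PSU (salt = 7,218,600)
After addition: salt = 7,218,600 + 4,960,000×5.6 = 34,994,600; volume = 5,187,000 m³
S = 34,994,600 / 5,187,000 = 6.7466 PSU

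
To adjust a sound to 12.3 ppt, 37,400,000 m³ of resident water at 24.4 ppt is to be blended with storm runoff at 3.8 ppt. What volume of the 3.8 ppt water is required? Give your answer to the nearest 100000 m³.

Salt balance: 37,400,000×24.4 + V×3.8 = (37,400,000+V)×12.3
912,560,000 + 3.8V = 460,020,000 + 12.3V
452,540,000 = 8.5V
V = 53,240,000 m³

53200000 m³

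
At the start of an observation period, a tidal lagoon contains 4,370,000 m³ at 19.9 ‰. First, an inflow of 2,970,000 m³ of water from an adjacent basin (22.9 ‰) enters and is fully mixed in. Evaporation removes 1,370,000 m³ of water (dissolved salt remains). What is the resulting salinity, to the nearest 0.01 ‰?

After mixing: salt = 4,370,000×19.9 + 2,970,000×22.9 = 154,976,000; volume = 7,340,000 m³
After evaporation: salt unchanged = 154,976,000; volume = 7,340,000 − 1,370,000 = 5,970,000 m³
S = 154,976,000 / 5,970,000 = 25.9591 ‰

25.96 ‰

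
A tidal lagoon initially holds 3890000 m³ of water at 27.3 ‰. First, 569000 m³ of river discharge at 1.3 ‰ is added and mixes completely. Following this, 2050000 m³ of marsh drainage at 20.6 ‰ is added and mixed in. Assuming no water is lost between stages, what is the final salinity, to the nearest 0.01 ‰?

By conservation of dissolved salt,
Initial salt = 3,890,000×27.3 = 106,197,000
After stage 1: salt = 106,197,000 + 569,000×1.3 = 106,936,700; volume = 4,459,000 m³; S = 23.982 ‰
After stage 2: salt = 106,936,700 + 2,050,000×20.6 = 149,166,700; volume = 6,509,000 m³
S = 149,166,700 / 6,509,000 = 22.917 ‰

22.92 ‰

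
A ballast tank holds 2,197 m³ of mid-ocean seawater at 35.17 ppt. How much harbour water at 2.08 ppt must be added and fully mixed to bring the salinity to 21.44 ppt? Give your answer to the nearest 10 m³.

1560 m³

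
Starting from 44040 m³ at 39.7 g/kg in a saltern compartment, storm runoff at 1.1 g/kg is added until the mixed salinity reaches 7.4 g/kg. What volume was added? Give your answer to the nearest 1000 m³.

Salt balance: 44,040×39.7 + V×1.1 = (44,040+V)×7.4
1,748,388 + 1.1V = 325,896 + 7.4V
1,422,492 = 6.3V
V = 225,792.38 m³

226000 m³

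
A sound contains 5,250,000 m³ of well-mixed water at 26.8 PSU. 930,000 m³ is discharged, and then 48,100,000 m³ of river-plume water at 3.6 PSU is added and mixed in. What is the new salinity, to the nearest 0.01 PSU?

5.51 PSU

Remaining after removal: 4,320,000 m³ at 26.8 PSU (salt = 115,776,000)
After addition: salt = 115,776,000 + 48,100,000×3.6 = 288,936,000; volume = 52,420,000 m³
S = 288,936,000 / 52,420,000 = 5.5119 PSU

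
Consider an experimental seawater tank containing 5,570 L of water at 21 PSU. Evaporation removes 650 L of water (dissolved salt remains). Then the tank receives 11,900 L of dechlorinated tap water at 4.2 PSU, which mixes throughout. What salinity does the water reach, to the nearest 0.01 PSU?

9.93 PSU

After evaporation: salt = 5,570×21 = 116,970; volume = 5,570 − 650 = 4,920 L
After mixing: salt = 116,970 + 11,900×4.2 = 166,950; volume = 4,920 + 11,900 = 16,820 L
S = 166,950 / 16,820 = 9.9257 PSU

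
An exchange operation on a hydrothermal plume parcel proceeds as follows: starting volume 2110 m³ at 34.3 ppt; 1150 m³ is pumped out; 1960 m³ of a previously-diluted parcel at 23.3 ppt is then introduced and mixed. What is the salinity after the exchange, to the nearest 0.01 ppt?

26.92 ppt

Remaining after removal: 960 m³ at 34.3 ppt (salt = 32,928)
After addition: salt = 32,928 + 1,960×23.3 = 78,596; volume = 2,920 m³
S = 78,596 / 2,920 = 26.9164 ppt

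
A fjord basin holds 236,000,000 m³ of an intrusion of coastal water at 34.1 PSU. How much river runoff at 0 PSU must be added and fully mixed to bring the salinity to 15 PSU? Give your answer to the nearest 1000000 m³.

301000000 m³

Salt balance: 236,000,000×34.1 + V×0 = (236,000,000+V)×15
8,047,600,000 + 0V = 3,540,000,000 + 15V
4,507,600,000 = 15V
V = 300,506,666.67 m³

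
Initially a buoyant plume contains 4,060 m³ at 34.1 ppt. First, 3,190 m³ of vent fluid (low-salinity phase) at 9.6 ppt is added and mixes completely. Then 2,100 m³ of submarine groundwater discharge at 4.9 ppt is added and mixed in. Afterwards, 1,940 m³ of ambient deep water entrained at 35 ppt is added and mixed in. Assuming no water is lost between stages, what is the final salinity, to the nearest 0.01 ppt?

21.90 ppt

Conserving salt mass:
Initial salt = 4,060×34.1 = 138,446
After stage 1: salt = 138,446 + 3,190×9.6 = 169,070; volume = 7,250 m³; S = 23.32 ppt
After stage 2: salt = 169,070 + 2,100×4.9 = 179,360; volume = 9,350 m³; S = 19.183 ppt
After stage 3: salt = 179,360 + 1,940×35 = 247,260; volume = 11,290 m³
S = 247,260 / 11,290 = 21.9008 ppt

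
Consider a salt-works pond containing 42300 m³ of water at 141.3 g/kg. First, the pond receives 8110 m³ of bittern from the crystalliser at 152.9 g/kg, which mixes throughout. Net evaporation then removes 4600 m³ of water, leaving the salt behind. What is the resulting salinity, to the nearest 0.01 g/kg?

157.54 g/kg

After mixing: salt = 42,300×141.3 + 8,110×152.9 = 7,217,009; volume = 50,410 m³
After evaporation: salt unchanged = 7,217,009; volume = 50,410 − 4,600 = 45,810 m³
S = 7,217,009 / 45,810 = 157.5422 g/kg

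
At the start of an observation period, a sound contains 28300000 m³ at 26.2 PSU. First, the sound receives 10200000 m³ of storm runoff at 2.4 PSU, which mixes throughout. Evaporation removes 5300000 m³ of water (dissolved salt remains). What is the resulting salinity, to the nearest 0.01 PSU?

After mixing: salt = 28,300,000×26.2 + 10,200,000×2.4 = 765,940,000; volume = 38,500,000 m³
After evaporation: salt unchanged = 765,940,000; volume = 38,500,000 − 5,300,000 = 33,200,000 m³
S = 765,940,000 / 33,200,000 = 23.0705 PSU

23.07 PSU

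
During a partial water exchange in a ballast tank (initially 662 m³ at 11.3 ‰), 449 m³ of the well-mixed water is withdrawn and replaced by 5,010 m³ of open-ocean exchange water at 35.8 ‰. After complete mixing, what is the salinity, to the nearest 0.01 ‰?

34.80 ‰

Remaining after removal: 213 m³ at 11.3 ‰ (salt = 2,406.9)
After addition: salt = 2,406.9 + 5,010×35.8 = 181,764.9; volume = 5,223 m³
S = 181,764.9 / 5,223 = 34.8009 ‰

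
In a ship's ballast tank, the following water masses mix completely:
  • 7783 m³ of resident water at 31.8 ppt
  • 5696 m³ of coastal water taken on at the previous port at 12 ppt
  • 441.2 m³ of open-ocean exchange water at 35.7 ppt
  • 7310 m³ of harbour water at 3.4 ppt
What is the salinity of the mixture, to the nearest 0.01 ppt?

16.79 ppt

Salt balance:
salt = 7,783×31.8 + 5,696×12 + 441.2×35.7 + 7,310×3.4 = 247,499.4 + 68,352 + 15,750.84 + 24,854 = 356,456.24
volume = 7,783 + 5,696 + 441.2 + 7,310 = 21,230.2 m³
S = 356,456.24 / 21,230.2 = 16.7901 ppt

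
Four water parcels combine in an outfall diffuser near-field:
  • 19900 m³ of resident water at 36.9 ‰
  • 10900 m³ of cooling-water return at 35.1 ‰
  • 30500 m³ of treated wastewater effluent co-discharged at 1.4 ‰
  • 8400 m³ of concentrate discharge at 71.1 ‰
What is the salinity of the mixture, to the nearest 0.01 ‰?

Conserving salt mass:
salt = 19,900×36.9 + 10,900×35.1 + 30,500×1.4 + 8,400×71.1 = 734,310 + 382,590 + 42,700 + 597,240 = 1,756,840
volume = 19,900 + 10,900 + 30,500 + 8,400 = 69,700 m³
S = 1,756,840 / 69,700 = 25.2057 ‰

25.21 ‰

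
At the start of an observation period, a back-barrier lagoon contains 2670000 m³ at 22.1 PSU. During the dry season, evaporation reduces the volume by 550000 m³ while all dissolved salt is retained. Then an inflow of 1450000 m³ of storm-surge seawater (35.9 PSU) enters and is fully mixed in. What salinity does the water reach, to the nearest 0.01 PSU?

31.11 PSU

After evaporation: salt = 2,670,000×22.1 = 59,007,000; volume = 2,670,000 − 550,000 = 2,120,000 m³
After mixing: salt = 59,007,000 + 1,450,000×35.9 = 111,062,000; volume = 2,120,000 + 1,450,000 = 3,570,000 m³
S = 111,062,000 / 3,570,000 = 31.1098 PSU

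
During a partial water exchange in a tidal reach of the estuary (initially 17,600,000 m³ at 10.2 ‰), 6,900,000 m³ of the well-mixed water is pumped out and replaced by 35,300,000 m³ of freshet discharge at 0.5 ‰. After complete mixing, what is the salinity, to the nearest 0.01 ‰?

Remaining after removal: 10,700,000 m³ at 10.2 ‰ (salt = 109,140,000)
After addition: salt = 109,140,000 + 35,300,000×0.5 = 126,790,000; volume = 46,000,000 m³
S = 126,790,000 / 46,000,000 = 2.7563 ‰

2.76 ‰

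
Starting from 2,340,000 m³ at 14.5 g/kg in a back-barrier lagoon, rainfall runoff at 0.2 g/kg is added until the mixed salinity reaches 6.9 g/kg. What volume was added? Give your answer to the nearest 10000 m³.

Salt balance: 2,340,000×14.5 + V×0.2 = (2,340,000+V)×6.9
33,930,000 + 0.2V = 16,146,000 + 6.9V
17,784,000 = 6.7V
V = 2,654,328.36 m³

2650000 m³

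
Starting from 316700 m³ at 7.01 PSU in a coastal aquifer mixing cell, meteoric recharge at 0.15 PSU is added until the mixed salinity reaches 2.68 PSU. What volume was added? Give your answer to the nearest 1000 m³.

542000 m³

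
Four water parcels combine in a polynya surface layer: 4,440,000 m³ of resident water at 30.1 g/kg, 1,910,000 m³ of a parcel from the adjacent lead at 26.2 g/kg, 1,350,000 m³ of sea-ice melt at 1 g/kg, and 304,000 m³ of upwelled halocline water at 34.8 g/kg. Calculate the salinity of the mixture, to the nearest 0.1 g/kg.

24.4 g/kg

Mass of salt is conserved:
salt = 4,440,000×30.1 + 1,910,000×26.2 + 1,350,000×1 + 304,000×34.8 = 133,644,000 + 50,042,000 + 1,350,000 + 10,579,200 = 195,615,200
volume = 4,440,000 + 1,910,000 + 1,350,000 + 304,000 = 8,004,000 m³
S = 195,615,200 / 8,004,000 = 24.44 g/kg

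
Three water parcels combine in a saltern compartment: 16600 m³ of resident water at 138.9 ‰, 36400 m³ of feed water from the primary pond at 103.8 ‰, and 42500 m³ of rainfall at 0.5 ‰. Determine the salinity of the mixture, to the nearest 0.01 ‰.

Conserving salt mass:
salt = 16,600×138.9 + 36,400×103.8 + 42,500×0.5 = 2,305,740 + 3,778,320 + 21,250 = 6,105,310
volume = 16,600 + 36,400 + 42,500 = 95,500 m³
S = 6,105,310 / 95,500 = 63.9299 ‰

63.93 ‰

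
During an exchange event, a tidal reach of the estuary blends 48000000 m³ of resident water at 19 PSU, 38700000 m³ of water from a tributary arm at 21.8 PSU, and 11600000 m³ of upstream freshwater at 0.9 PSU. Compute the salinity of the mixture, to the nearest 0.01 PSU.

Conserving salt mass:
salt = 48,000,000×19 + 38,700,000×21.8 + 11,600,000×0.9 = 912,000,000 + 843,660,000 + 10,440,000 = 1,766,100,000
volume = 48,000,000 + 38,700,000 + 11,600,000 = 98,300,000 m³
S = 1,766,100,000 / 98,300,000 = 17.9664 PSU

17.97 PSU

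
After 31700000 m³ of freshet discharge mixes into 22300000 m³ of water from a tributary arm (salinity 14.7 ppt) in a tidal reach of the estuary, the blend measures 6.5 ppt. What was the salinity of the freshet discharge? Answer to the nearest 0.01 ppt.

Salt balance: 22,300,000×14.7 + 31,700,000×S = 54,000,000×6.5
327,810,000 + 31,700,000·S = 351,000,000
S = (351,000,000 − 327,810,000) / 31,700,000 = 0.7315 ppt

0.73 ppt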